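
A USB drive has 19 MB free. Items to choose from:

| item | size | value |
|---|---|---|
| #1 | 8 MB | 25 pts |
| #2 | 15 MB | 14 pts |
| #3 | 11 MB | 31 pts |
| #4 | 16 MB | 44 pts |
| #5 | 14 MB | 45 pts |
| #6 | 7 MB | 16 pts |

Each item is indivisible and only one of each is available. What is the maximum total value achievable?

56 pts

Check high-value combinations within 19 MB:
- #1+#3: size 8+11=19, value 25+31=56
- #3+#6: size 11+7=18, value 31+16=47
- #5: size 14, value 45
Best: 56 pts.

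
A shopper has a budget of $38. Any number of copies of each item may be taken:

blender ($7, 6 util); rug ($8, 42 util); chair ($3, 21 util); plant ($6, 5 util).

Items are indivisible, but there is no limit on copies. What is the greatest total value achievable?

Best value-per-unit is chair at 21/3; filling with it alone gives 12×21 = 252.
Optimal mix: 1×rug + 10×chair → cost 38, value 252.

252 util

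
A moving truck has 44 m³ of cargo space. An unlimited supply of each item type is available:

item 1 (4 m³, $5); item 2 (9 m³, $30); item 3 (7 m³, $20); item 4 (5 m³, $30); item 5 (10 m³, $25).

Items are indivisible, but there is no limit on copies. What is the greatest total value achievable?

Best value-per-unit is item 4 at 30/5; filling with it alone gives 8×30 = 240.
Optimal mix: 1×item 1 + 8×item 4 → volume 44, value 245.

$245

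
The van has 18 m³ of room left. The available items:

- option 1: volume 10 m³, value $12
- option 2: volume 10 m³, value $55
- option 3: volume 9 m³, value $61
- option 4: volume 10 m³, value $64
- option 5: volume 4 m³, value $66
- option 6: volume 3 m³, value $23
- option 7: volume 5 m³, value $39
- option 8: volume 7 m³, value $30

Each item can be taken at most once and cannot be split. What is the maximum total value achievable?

$166

This is a 0/1 knapsack; check combinations near the capacity.
- option 3+option 5+option 7: volume 9+4+5=18, value 61+66+39=166
- option 4+option 5+option 6: volume 10+4+3=17, value 64+66+23=153
- option 3+option 5+option 6: volume 9+4+3=16, value 61+66+23=150
- option 2+option 5+option 6: volume 10+4+3=17, value 55+66+23=144
Best: $166.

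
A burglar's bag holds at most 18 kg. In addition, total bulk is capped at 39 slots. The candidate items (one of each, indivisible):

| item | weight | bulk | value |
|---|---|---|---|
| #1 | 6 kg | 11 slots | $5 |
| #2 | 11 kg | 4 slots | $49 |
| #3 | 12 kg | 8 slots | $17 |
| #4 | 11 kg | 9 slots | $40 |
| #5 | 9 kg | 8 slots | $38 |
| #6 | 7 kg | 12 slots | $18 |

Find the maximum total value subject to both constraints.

Feasible sets respecting both limits:
- #2+#6: weight 18, bulk 16, value 67
- #4+#6: weight 18, bulk 21, value 58
- #5+#6: weight 16, bulk 20, value 56
- #1+#2: weight 17, bulk 15, value 54
Best: $67.

$67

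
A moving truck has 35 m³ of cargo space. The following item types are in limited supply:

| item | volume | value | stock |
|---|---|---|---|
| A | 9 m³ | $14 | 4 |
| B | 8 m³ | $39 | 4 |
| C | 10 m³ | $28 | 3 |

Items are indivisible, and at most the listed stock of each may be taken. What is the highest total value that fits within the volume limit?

Best selections within volume 35 and stock limits:
- 4×B: volume 32, value 156
- 3×B + 1×C: volume 34, value 145
- 1×A + 3×B: volume 33, value 131
- 1×A + 2×B + 1×C: volume 35, value 120
Best: $156.

$156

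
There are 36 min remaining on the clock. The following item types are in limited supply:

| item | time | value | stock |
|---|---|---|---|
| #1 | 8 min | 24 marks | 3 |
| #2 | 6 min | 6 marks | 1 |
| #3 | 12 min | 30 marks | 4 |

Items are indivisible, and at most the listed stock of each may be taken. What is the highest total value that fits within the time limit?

Top feasible selections:
- 3×#1 + 1×#3: time 36, value 102
- 3×#3: time 36, value 90
Best: 102 marks.

102 marks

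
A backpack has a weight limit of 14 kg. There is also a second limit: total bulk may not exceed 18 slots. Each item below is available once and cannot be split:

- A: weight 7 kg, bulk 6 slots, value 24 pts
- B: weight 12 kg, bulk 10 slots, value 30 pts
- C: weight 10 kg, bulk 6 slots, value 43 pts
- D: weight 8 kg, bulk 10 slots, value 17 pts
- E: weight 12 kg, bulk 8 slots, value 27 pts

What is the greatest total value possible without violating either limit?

43 pts

Feasible sets respecting both limits:
- C: weight 10, bulk 6, value 43
- B: weight 12, bulk 10, value 30
- E: weight 12, bulk 8, value 27
- A: weight 7, bulk 6, value 24
Best: 43 pts.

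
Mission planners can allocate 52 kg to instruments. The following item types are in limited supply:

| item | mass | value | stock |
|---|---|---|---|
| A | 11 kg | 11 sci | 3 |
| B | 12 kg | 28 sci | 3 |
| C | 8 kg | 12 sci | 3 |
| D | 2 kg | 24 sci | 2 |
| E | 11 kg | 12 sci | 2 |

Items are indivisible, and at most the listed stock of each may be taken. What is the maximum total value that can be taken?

Top feasible selections:
- 3×B + 1×C + 2×D: mass 48, value 144
- 3×B + 2×D + 1×E: mass 51, value 144
Best: 144 sci.

144 sci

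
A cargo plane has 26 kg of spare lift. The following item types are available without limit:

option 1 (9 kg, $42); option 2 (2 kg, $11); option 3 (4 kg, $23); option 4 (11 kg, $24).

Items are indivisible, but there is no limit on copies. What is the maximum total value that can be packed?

$149

Best value-per-unit is option 3 at 23/4; filling with it alone gives 6×23 = 138.
Optimal mix: 1×option 2 + 6×option 3 → weight 26, value 149.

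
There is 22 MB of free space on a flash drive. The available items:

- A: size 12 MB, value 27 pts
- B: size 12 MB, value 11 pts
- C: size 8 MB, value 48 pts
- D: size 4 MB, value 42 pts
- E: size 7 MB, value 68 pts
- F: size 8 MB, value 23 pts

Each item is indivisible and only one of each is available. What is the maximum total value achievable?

158 pts

Check high-value combinations within 22 MB:
- C+D+E: size 8+4+7=19, value 48+42+68=158
- D+E+F: size 4+7+8=19, value 42+68+23=133
- C+E: size 8+7=15, value 48+68=116
Best: 158 pts.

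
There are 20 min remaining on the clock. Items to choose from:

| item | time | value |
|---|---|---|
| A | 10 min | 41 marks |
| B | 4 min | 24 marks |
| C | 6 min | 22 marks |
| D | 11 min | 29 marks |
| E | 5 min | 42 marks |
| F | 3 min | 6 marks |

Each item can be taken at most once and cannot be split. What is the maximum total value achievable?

Check high-value combinations within 20 min:
- A+B+E: time 10+4+5=19, value 41+24+42=107
- B+D+E: time 4+11+5=20, value 24+29+42=95
- B+C+E+F: time 4+6+5+3=18, value 24+22+42+6=94
Best: 107 marks.

107 marks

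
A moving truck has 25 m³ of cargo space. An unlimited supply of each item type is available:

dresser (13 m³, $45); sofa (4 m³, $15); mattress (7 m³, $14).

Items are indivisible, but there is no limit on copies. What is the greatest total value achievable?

Best value-per-unit is sofa at 15/4; filling with it alone gives 6×15 = 90.
Optimal mix: 1×dresser + 3×sofa → volume 25, value 90.

$90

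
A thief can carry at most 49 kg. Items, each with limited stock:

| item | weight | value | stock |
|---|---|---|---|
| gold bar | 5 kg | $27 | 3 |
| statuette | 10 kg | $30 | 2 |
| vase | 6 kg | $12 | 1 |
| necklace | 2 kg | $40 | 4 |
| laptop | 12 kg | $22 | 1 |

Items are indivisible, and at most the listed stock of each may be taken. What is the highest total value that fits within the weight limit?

Best selections within weight 49 and stock limits:
- 3×gold bar + 2×statuette + 1×vase + 4×necklace: weight 49, value 313
- 3×gold bar + 2×statuette + 4×necklace: weight 43, value 301
- 3×gold bar + 1×statuette + 4×necklace + 1×laptop: weight 45, value 293
Best: $313.

$313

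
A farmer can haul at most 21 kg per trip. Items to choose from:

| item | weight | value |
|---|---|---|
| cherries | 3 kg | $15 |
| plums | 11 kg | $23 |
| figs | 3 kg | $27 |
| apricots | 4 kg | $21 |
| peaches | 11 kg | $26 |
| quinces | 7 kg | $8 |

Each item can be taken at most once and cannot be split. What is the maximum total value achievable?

$89

Check high-value combinations within 21 kg:
- cherries+figs+apricots+peaches: weight 3+3+4+11=21, value 15+27+21+26=89
- cherries+plums+figs+apricots: weight 3+11+3+4=21, value 15+23+27+21=86
- figs+apricots+peaches: weight 3+4+11=18, value 27+21+26=74
Best: $89.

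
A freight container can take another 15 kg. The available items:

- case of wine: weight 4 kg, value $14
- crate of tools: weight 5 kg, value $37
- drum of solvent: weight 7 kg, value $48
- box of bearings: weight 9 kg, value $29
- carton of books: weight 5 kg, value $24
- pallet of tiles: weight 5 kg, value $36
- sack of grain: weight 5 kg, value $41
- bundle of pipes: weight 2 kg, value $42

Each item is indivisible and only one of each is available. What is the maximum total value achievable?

$131

Check high-value combinations within 15 kg:
- drum of solvent+sack of grain+bundle of pipes: weight 7+5+2=14, value 48+41+42=131
- crate of tools+drum of solvent+bundle of pipes: weight 5+7+2=14, value 37+48+42=127
- drum of solvent+pallet of tiles+bundle of pipes: weight 7+5+2=14, value 48+36+42=126
Best: $131.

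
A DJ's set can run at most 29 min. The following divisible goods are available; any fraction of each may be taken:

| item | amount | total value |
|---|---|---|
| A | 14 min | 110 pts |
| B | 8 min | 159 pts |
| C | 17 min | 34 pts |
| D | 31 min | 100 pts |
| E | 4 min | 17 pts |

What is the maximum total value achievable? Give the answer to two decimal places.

295.68

Take in order of value per unit:
- B (159/8 per unit): all 8 → value 159, running total 159.00
- A (110/14 per unit): all 14 → value 110, running total 269.00
- E (17/4 per unit): all 4 → value 17, running total 286.00
- D (100/31 per unit): 3 of 31 → value 3×100/31 = 9.6774, running total 295.68
Total 295.68.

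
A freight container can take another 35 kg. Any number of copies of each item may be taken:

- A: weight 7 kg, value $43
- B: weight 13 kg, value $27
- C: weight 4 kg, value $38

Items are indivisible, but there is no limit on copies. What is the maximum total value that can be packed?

$309

Best value-per-unit is C at 38/4; filling with it alone gives 8×38 = 304.
Optimal mix: 1×A + 7×C → weight 35, value 309.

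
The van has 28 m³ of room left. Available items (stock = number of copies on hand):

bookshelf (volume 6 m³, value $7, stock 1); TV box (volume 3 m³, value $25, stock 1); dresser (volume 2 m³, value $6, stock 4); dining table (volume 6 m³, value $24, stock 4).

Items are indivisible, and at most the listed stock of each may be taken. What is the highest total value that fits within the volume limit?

Top feasible selections:
- 1×TV box + 4×dining table: volume 27, value 121
- 1×TV box + 3×dresser + 3×dining table: volume 27, value 115
- 1×TV box + 2×dresser + 3×dining table: volume 25, value 109
Best: $121.

$121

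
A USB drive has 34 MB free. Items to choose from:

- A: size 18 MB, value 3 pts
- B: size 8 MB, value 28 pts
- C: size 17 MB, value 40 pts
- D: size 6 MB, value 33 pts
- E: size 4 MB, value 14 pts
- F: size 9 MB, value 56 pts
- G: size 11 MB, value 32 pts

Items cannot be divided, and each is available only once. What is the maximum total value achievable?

Check high-value combinations within 34 MB:
- B+D+F+G: size 8+6+9+11=34, value 28+33+56+32=149
- D+E+F+G: size 6+4+9+11=30, value 33+14+56+32=135
- B+D+E+F: size 8+6+4+9=27, value 28+33+14+56=131
- B+E+F+G: size 8+4+9+11=32, value 28+14+56+32=130
Best: 149 pts.

149 pts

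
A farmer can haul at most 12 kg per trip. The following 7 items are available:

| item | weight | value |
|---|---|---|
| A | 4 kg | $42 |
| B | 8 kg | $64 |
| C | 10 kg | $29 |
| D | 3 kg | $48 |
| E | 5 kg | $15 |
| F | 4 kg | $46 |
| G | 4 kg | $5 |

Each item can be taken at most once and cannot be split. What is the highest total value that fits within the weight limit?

Check high-value combinations within 12 kg:
- A+D+F: weight 4+3+4=11, value 42+48+46=136
- B+D: weight 8+3=11, value 64+48=112
- B+F: weight 8+4=12, value 64+46=110
- D+E+F: weight 3+5+4=12, value 48+15+46=109
Best: $136.

$136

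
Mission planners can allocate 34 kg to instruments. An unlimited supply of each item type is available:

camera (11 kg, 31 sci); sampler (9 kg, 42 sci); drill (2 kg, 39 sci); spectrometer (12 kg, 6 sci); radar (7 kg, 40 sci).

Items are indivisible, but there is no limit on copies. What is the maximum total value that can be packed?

663 sci

Best value-per-unit is drill at 39/2, and filling with it alone uses mass 17×2=34. No mix of the others beats 17×39 = 663.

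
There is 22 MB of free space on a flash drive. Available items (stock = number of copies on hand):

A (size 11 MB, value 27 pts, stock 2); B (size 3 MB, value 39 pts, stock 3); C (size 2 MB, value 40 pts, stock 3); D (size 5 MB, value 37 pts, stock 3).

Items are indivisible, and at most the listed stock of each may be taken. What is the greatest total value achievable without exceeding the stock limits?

Top feasible selections:
- 3×B + 3×C + 1×D: size 20, value 274
- 2×B + 3×C + 2×D: size 22, value 272
Best: 274 pts.

274 pts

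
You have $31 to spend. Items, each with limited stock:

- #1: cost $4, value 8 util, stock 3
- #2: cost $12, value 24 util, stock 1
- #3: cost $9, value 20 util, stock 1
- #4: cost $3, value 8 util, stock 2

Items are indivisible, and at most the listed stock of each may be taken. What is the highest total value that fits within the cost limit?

68 util

Best selections within cost 31 and stock limits:
- 1×#1 + 1×#2 + 1×#3 + 2×#4: cost 31, value 68
- 3×#1 + 1×#2 + 2×#4: cost 30, value 64
- 1×#2 + 1×#3 + 2×#4: cost 27, value 60
- 3×#1 + 1×#3 + 2×#4: cost 27, value 60
Best: 68 util.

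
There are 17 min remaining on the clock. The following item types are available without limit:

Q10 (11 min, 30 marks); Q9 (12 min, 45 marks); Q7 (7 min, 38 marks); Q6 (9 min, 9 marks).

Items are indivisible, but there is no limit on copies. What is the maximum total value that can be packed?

76 marks

Best value-per-unit is Q7 at 38/7, and filling with it alone uses time 2×7=14. No mix of the others beats 2×38 = 76.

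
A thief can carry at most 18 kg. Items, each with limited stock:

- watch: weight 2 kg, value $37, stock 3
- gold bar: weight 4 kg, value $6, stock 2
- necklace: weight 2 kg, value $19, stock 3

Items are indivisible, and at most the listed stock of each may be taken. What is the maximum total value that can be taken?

$174

Top feasible selections:
- 3×watch + 1×gold bar + 3×necklace: weight 16, value 174
- 3×watch + 3×necklace: weight 12, value 168
Best: $174.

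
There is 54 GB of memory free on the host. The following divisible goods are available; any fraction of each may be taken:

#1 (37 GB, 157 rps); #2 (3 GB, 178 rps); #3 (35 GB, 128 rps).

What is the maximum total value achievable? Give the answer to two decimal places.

Take in order of value per unit:
- #2 (178/3 per unit): all 3 → value 178, running total 178.00
- #1 (157/37 per unit): all 37 → value 157, running total 335.00
- #3 (128/35 per unit): 14 of 35 → value 14×128/35 = 51.2000, running total 386.20
Total 386.20.

386.20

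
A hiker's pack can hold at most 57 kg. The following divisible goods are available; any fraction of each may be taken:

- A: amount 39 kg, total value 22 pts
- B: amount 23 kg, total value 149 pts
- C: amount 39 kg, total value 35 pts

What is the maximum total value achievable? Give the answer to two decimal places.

Take in order of value per unit:
- B (149/23 per unit): all 23 → value 149, running total 149.00
- C (35/39 per unit): 34 of 39 → value 34×35/39 = 30.5128, running total 179.51
Total 179.51.

179.51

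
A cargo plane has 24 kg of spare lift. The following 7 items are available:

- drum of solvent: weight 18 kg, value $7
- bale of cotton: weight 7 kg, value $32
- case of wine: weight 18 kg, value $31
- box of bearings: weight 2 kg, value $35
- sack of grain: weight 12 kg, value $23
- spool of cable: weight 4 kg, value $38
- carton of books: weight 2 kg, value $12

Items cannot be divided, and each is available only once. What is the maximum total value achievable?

$117

Check high-value combinations within 24 kg:
- bale of cotton+box of bearings+spool of cable+carton of books: weight 7+2+4+2=15, value 32+35+38+12=117
- box of bearings+sack of grain+spool of cable+carton of books: weight 2+12+4+2=20, value 35+23+38+12=108
- bale of cotton+box of bearings+spool of cable: weight 7+2+4=13, value 32+35+38=105
- case of wine+box of bearings+spool of cable: weight 18+2+4=24, value 31+35+38=104
Best: $117.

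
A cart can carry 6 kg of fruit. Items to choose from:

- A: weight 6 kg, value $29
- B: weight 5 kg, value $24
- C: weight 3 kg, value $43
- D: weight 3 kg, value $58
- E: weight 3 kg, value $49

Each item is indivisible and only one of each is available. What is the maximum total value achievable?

$107

Check high-value combinations within 6 kg:
- D+E: weight 3+3=6, value 58+49=107
- C+D: weight 3+3=6, value 43+58=101
- C+E: weight 3+3=6, value 43+49=92
- D: weight 3, value 58
- E: weight 3, value 49
Best: $107.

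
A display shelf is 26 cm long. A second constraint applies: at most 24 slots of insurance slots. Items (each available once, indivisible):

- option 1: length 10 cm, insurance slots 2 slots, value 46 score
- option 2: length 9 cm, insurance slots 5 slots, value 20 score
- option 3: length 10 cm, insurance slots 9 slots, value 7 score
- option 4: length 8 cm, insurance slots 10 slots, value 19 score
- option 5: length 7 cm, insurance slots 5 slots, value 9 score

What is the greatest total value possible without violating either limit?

Feasible sets respecting both limits:
- option 1+option 2+option 5: length 26, insurance slots 12, value 75
- option 1+option 4+option 5: length 25, insurance slots 17, value 74
- option 1+option 2: length 19, insurance slots 7, value 66
Best: 75 score.

75 score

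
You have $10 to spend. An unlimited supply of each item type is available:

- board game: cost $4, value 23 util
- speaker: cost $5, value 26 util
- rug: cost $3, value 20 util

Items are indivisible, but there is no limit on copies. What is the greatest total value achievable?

63 util

Best value-per-unit is rug at 20/3; filling with it alone gives 3×20 = 60.
Optimal mix: 1×board game + 2×rug → cost 10, value 63.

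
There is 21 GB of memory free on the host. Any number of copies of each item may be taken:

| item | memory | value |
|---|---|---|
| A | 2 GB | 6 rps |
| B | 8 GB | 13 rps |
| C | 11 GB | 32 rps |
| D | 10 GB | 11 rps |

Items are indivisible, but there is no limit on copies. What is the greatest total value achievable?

62 rps

Best value-per-unit is A at 6/2; filling with it alone gives 10×6 = 60.
Optimal mix: 5×A + 1×C → memory 21, value 62.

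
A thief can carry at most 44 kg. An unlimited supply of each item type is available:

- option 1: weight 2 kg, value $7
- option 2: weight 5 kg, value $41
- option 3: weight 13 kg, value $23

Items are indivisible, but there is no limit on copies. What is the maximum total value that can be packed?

Best value-per-unit is option 2 at 41/5; filling with it alone gives 8×41 = 328.
Optimal mix: 2×option 1 + 8×option 2 → weight 44, value 342.

$342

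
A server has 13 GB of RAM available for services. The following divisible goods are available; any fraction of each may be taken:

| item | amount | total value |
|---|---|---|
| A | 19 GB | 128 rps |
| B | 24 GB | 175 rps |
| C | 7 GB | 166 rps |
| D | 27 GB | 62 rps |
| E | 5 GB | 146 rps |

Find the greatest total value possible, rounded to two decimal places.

319.29

Take in order of value per unit:
- E (146/5 per unit): all 5 → value 146, running total 146.00
- C (166/7 per unit): all 7 → value 166, running total 312.00
- B (175/24 per unit): 1 of 24 → value 1×175/24 = 7.2917, running total 319.29
Total 319.29.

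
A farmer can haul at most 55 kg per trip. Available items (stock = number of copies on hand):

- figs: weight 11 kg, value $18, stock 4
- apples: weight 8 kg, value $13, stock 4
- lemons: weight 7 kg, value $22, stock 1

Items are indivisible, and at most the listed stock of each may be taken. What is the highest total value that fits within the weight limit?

$97

Top feasible selections:
- 2×figs + 3×apples + 1×lemons: weight 53, value 97
- 4×figs + 1×lemons: weight 51, value 94
- 1×figs + 4×apples + 1×lemons: weight 50, value 92
Best: $97.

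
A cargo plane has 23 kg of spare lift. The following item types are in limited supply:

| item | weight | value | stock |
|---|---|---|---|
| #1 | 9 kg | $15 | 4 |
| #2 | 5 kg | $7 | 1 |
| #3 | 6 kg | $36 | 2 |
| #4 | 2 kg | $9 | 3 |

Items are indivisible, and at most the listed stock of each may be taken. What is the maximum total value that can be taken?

$106

Top feasible selections:
- 1×#2 + 2×#3 + 3×#4: weight 23, value 106
- 2×#3 + 3×#4: weight 18, value 99
- 1×#2 + 2×#3 + 2×#4: weight 21, value 97
Best: $106.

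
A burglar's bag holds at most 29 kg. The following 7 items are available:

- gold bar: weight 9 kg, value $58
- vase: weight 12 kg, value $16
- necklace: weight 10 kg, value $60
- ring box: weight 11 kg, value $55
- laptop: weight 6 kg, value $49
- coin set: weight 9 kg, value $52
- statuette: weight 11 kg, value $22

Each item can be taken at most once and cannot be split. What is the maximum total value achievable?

$170

This is a 0/1 knapsack; check combinations near the capacity.
- gold bar+necklace+coin set: weight 9+10+9=28, value 58+60+52=170
- gold bar+necklace+laptop: weight 9+10+6=25, value 58+60+49=167
- gold bar+ring box+coin set: weight 9+11+9=29, value 58+55+52=165
- necklace+ring box+laptop: weight 10+11+6=27, value 60+55+49=164
- gold bar+ring box+laptop: weight 9+11+6=26, value 58+55+49=162
Best: $170.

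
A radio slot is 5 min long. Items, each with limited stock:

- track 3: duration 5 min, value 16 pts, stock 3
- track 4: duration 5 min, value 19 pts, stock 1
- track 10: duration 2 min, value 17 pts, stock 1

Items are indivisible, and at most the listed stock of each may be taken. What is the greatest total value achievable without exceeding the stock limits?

Best selections within duration 5 and stock limits:
- 1×track 4: duration 5, value 19
- 1×track 10: duration 2, value 17
- 1×track 3: duration 5, value 16
Best: 19 pts.

19 pts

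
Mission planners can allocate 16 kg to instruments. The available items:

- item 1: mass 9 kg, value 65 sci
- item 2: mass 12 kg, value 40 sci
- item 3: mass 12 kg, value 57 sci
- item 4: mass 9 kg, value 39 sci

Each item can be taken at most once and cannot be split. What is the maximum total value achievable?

Check high-value combinations within 16 kg:
- item 1: mass 9, value 65
- item 3: mass 12, value 57
- item 2: mass 12, value 40
- item 4: mass 9, value 39
Best: 65 sci.

65 sci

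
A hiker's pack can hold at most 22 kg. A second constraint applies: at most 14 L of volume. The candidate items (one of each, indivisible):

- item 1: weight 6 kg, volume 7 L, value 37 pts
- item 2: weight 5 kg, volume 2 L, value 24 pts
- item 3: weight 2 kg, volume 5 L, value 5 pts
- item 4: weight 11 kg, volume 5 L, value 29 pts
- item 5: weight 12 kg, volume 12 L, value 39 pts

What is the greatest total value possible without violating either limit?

Feasible sets respecting both limits:
- item 1+item 2+item 4: weight 22, volume 14, value 90
- item 1+item 2+item 3: weight 13, volume 14, value 66
- item 1+item 4: weight 17, volume 12, value 66
Best: 90 pts.

90 pts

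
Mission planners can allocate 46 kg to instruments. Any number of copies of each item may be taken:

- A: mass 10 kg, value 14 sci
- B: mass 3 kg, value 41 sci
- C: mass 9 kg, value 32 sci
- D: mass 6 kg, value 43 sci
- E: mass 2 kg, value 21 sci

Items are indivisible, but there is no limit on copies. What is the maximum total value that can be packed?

Best value-per-unit is B at 41/3; filling with it alone gives 15×41 = 615.
Optimal mix: 14×B + 2×E → mass 46, value 616.

616 sci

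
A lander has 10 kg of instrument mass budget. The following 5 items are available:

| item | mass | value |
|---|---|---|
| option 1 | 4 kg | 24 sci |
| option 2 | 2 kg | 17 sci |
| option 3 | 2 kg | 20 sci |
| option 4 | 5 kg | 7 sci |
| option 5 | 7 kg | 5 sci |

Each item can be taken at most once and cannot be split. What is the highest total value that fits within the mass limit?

Check high-value combinations within 10 kg:
- option 1+option 2+option 3: mass 4+2+2=8, value 24+17+20=61
- option 1+option 3: mass 4+2=6, value 24+20=44
- option 2+option 3+option 4: mass 2+2+5=9, value 17+20+7=44
- option 1+option 2: mass 4+2=6, value 24+17=41
Best: 61 sci.

61 sci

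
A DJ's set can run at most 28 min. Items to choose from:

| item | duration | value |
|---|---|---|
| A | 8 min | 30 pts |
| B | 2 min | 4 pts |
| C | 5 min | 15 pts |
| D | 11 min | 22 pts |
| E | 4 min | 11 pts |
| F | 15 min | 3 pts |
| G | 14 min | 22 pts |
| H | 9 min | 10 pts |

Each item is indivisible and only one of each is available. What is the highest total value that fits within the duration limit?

Check high-value combinations within 28 min:
- A+C+D+E: duration 8+5+11+4=28, value 30+15+22+11=78
- A+B+C+D: duration 8+2+5+11=26, value 30+4+15+22=71
- A+B+C+E+H: duration 8+2+5+4+9=28, value 30+4+15+11+10=70
- A+C+D: duration 8+5+11=24, value 30+15+22=67
- A+B+D+E: duration 8+2+11+4=25, value 30+4+22+11=67
Best: 78 pts.

78 pts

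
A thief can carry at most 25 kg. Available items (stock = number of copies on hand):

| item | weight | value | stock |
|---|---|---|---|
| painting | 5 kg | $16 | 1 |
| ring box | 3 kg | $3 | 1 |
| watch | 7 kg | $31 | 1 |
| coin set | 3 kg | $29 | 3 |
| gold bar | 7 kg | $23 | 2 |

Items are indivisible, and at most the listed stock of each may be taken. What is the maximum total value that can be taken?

$141

Top feasible selections:
- 1×watch + 3×coin set + 1×gold bar: weight 23, value 141
- 1×painting + 1×ring box + 1×watch + 3×coin set: weight 24, value 137
Best: $141.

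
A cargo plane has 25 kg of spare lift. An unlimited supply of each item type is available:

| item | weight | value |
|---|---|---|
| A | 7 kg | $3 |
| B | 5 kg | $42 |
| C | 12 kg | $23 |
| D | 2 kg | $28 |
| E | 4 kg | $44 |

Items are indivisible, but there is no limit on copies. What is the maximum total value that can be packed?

Best value-per-unit is D at 28/2, and filling with it alone uses weight 12×2=24. No mix of the others beats 12×28 = 336.

$336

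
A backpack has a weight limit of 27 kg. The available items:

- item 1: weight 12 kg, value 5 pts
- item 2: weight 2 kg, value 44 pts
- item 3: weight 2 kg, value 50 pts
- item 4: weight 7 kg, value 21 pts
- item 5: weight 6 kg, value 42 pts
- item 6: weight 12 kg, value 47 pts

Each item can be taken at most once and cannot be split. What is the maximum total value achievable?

183 pts

Check high-value combinations within 27 kg:
- item 2+item 3+item 5+item 6: weight 2+2+6+12=22, value 44+50+42+47=183
- item 2+item 3+item 4+item 6: weight 2+2+7+12=23, value 44+50+21+47=162
- item 3+item 4+item 5+item 6: weight 2+7+6+12=27, value 50+21+42+47=160
- item 2+item 3+item 4+item 5: weight 2+2+7+6=17, value 44+50+21+42=157
- item 2+item 4+item 5+item 6: weight 2+7+6+12=27, value 44+21+42+47=154
Best: 183 pts.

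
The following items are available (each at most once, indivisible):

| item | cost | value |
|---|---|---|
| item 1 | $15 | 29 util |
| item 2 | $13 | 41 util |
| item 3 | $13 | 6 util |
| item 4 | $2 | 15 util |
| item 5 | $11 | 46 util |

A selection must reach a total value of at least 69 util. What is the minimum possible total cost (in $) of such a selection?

Subsets with value ≥ 69, sorted by total cost:
- item 2+item 5: cost 24, value 87
- item 2+item 4+item 5: cost 26, value 102
- item 1+item 5: cost 26, value 75
Minimum cost: 24 $.

24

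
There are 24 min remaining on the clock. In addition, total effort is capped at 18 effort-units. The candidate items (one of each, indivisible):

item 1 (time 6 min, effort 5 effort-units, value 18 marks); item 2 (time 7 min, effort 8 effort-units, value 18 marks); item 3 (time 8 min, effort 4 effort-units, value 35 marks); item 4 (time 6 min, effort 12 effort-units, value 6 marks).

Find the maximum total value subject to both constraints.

71 marks

Feasible sets respecting both limits:
- item 1+item 2+item 3: time 21, effort 17, value 71
- item 1+item 3: time 14, effort 9, value 53
- item 2+item 3: time 15, effort 12, value 53
Best: 71 marks.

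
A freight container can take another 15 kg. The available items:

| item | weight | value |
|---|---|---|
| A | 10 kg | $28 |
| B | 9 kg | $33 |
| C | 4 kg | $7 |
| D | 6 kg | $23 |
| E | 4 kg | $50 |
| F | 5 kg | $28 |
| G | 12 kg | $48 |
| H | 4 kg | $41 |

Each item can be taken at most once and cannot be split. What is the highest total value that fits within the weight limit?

Check high-value combinations within 15 kg:
- E+F+H: weight 4+5+4=13, value 50+28+41=119
- D+E+H: weight 6+4+4=14, value 23+50+41=114
- D+E+F: weight 6+4+5=15, value 23+50+28=101
Best: $119.

$119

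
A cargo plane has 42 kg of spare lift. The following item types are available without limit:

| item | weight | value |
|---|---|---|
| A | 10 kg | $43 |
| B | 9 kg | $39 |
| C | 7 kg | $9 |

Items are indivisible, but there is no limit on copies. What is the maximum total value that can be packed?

Best value-per-unit is B at 39/9; filling with it alone gives 4×39 = 156.
Optimal mix: 4×A → weight 40, value 172.

$172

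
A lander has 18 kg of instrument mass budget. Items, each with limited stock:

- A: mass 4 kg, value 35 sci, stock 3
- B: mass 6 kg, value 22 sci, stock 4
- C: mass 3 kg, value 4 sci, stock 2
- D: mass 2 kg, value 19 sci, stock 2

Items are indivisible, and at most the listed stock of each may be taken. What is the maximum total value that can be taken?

Top feasible selections:
- 3×A + 2×D: mass 16, value 143
- 2×A + 1×B + 2×D: mass 18, value 130
- 3×A + 1×C + 1×D: mass 17, value 128
Best: 143 sci.

143 sci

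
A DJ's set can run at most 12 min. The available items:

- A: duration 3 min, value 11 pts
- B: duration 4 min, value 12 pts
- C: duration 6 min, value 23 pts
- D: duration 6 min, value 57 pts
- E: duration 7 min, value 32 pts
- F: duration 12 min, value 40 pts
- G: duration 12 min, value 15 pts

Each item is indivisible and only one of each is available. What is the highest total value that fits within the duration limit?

Check high-value combinations within 12 min:
- C+D: duration 6+6=12, value 23+57=80
- B+D: duration 4+6=10, value 12+57=69
- A+D: duration 3+6=9, value 11+57=68
Best: 80 pts.

80 pts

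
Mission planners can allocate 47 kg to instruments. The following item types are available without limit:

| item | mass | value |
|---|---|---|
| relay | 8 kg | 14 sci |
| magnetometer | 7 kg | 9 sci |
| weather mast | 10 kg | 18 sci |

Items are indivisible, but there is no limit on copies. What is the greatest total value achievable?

82 sci

Best value-per-unit is weather mast at 18/10; filling with it alone gives 4×18 = 72.
Optimal mix: 2×relay + 3×weather mast → mass 46, value 82.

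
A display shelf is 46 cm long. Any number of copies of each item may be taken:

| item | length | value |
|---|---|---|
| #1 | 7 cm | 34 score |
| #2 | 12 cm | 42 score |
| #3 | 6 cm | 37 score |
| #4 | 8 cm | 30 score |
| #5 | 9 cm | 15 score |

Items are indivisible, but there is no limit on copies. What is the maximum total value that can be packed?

Best value-per-unit is #3 at 37/6, and filling with it alone uses length 7×6=42. No mix of the others beats 7×37 = 259.

259 score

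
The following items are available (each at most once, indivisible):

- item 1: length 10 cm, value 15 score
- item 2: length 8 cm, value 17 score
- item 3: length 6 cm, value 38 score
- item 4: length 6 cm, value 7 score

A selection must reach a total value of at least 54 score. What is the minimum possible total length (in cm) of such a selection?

Subsets with value ≥ 54, sorted by total length:
- item 2+item 3: length 14, value 55
- item 2+item 3+item 4: length 20, value 62
- item 1+item 3+item 4: length 22, value 60
Minimum length: 14 cm.

14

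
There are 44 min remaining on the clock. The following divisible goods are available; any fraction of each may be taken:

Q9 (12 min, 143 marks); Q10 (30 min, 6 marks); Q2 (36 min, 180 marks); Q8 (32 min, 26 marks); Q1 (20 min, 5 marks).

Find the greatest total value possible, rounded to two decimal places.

Take in order of value per unit:
- Q9 (143/12 per unit): all 12 → value 143, running total 143.00
- Q2 (180/36 per unit): 32 of 36 → value 32×180/36 = 160.0000, running total 303.00
Total 303.00.

303.00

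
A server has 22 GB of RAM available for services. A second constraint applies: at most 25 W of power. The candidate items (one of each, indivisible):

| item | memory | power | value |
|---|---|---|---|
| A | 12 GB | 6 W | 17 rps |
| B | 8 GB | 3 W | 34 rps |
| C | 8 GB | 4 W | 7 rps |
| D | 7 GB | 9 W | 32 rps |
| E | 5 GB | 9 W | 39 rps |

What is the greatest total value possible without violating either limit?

Feasible sets respecting both limits:
- B+D+E: memory 20, power 21, value 105
- B+C+E: memory 21, power 16, value 80
- C+D+E: memory 20, power 22, value 78
- B+E: memory 13, power 12, value 73
Best: 105 rps.

105 rps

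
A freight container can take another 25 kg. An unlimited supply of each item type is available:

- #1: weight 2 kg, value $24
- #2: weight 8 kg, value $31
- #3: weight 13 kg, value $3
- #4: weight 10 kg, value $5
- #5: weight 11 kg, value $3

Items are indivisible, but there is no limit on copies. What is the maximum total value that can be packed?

$288

Best value-per-unit is #1 at 24/2, and filling with it alone uses weight 12×2=24. No mix of the others beats 12×24 = 288.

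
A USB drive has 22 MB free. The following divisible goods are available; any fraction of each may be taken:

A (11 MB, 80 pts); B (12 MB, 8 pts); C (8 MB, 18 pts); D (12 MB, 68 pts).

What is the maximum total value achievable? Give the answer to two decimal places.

Take in order of value per unit:
- A (80/11 per unit): all 11 → value 80, running total 80.00
- D (68/12 per unit): 11 of 12 → value 11×68/12 = 62.3333, running total 142.33
Total 142.33.

142.33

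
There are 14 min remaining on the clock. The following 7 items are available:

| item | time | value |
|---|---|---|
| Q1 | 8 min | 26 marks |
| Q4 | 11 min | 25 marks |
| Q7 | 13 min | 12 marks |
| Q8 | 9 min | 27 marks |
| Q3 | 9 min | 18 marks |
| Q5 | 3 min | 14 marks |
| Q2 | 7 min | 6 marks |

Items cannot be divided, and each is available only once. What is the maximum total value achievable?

Check high-value combinations within 14 min:
- Q8+Q5: time 9+3=12, value 27+14=41
- Q1+Q5: time 8+3=11, value 26+14=40
- Q4+Q5: time 11+3=14, value 25+14=39
- Q3+Q5: time 9+3=12, value 18+14=32
- Q8: time 9, value 27
Best: 41 marks.

41 marks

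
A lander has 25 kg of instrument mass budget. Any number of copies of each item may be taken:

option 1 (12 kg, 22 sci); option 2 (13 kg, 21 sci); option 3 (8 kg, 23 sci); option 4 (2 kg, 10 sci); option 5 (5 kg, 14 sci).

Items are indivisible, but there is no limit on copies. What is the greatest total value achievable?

Best value-per-unit is option 4 at 10/2, and filling with it alone uses mass 12×2=24. No mix of the others beats 12×10 = 120.

120 sci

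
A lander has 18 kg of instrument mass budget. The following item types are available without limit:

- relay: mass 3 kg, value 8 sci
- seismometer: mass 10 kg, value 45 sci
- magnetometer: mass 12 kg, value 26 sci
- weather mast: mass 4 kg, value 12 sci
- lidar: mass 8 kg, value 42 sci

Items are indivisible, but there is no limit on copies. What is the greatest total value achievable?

Best value-per-unit is lidar at 42/8; filling with it alone gives 2×42 = 84.
Optimal mix: 1×seismometer + 1×lidar → mass 18, value 87.

87 sci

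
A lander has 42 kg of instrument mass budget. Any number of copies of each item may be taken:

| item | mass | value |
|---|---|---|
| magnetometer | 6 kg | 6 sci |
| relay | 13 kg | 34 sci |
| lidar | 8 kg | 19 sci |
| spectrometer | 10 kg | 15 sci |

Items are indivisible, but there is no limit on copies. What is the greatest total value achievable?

106 sci

Best value-per-unit is relay at 34/13; filling with it alone gives 3×34 = 102.
Optimal mix: 2×relay + 2×lidar → mass 42, value 106.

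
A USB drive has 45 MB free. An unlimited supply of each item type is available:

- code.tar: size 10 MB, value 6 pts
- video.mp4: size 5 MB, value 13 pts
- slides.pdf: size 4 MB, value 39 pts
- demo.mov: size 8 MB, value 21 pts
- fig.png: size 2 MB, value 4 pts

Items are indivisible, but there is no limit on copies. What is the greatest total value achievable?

Best value-per-unit is slides.pdf at 39/4, and filling with it alone uses size 11×4=44. No mix of the others beats 11×39 = 429.

429 pts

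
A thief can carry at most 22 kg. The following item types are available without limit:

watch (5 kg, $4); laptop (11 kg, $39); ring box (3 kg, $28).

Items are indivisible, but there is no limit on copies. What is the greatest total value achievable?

$196

Best value-per-unit is ring box at 28/3, and filling with it alone uses weight 7×3=21. No mix of the others beats 7×28 = 196.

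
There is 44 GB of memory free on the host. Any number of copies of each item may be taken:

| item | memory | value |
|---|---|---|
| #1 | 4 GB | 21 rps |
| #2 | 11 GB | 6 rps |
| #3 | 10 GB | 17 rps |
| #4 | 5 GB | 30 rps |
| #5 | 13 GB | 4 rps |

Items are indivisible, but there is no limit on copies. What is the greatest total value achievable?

Best value-per-unit is #4 at 30/5; filling with it alone gives 8×30 = 240.
Optimal mix: 1×#1 + 8×#4 → memory 44, value 261.

261 rps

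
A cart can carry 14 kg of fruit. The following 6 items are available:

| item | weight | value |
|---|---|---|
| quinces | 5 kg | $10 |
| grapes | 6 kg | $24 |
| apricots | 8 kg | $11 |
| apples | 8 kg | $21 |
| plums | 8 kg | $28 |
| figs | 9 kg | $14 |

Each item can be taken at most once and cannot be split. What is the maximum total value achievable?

Check high-value combinations within 14 kg:
- grapes+plums: weight 6+8=14, value 24+28=52
- grapes+apples: weight 6+8=14, value 24+21=45
- quinces+plums: weight 5+8=13, value 10+28=38
- grapes+apricots: weight 6+8=14, value 24+11=35
- quinces+grapes: weight 5+6=11, value 10+24=34
Best: $52.

$52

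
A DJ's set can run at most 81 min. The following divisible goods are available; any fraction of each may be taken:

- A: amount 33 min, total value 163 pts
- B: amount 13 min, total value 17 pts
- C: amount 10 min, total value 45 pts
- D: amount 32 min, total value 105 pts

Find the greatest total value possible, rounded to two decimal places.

320.85

Take in order of value per unit:
- A (163/33 per unit): all 33 → value 163, running total 163.00
- C (45/10 per unit): all 10 → value 45, running total 208.00
- D (105/32 per unit): all 32 → value 105, running total 313.00
- B (17/13 per unit): 6 of 13 → value 6×17/13 = 7.8462, running total 320.85
Total 320.85.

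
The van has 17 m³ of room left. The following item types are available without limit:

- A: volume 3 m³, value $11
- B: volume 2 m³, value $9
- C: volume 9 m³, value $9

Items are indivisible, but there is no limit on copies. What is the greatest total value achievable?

Best value-per-unit is B at 9/2; filling with it alone gives 8×9 = 72.
Optimal mix: 1×A + 7×B → volume 17, value 74.

$74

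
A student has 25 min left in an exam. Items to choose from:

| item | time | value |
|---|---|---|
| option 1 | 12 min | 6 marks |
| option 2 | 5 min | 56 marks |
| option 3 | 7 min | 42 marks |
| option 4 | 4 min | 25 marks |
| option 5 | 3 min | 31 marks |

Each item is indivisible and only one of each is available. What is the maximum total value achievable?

154 marks

This is a 0/1 knapsack; check combinations near the capacity.
- option 2+option 3+option 4+option 5: time 5+7+4+3=19, value 56+42+25+31=154
- option 2+option 3+option 5: time 5+7+3=15, value 56+42+31=129
- option 2+option 3+option 4: time 5+7+4=16, value 56+42+25=123
- option 1+option 2+option 4+option 5: time 12+5+4+3=24, value 6+56+25+31=118
Best: 154 marks.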